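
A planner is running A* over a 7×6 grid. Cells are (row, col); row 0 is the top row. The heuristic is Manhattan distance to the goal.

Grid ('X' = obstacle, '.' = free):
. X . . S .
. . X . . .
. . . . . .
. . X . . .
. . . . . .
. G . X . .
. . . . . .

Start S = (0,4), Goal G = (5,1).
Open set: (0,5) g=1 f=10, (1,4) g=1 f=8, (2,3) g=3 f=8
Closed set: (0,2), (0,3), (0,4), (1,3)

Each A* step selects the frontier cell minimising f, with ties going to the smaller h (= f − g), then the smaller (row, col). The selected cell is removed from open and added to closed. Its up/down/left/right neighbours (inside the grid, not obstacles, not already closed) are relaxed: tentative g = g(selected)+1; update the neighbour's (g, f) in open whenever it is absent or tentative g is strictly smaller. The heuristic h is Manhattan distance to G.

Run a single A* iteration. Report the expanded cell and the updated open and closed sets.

expanded=(2,3); open=[(0,5) g=1 f=10, (1,4) g=1 f=8, (2,2) g=4 f=8, (2,4) g=4 f=10, (3,3) g=4 f=8]; closed=[(0,2), (0,3), (0,4), (1,3), (2,3)]

step 1: expand (2,3) (f=8, h=5) → closed; open now [(0,5) g=1 f=10, (1,4) g=1 f=8, (2,2) g=4 f=8, (2,4) g=4 f=10, (3,3) g=4 f=8]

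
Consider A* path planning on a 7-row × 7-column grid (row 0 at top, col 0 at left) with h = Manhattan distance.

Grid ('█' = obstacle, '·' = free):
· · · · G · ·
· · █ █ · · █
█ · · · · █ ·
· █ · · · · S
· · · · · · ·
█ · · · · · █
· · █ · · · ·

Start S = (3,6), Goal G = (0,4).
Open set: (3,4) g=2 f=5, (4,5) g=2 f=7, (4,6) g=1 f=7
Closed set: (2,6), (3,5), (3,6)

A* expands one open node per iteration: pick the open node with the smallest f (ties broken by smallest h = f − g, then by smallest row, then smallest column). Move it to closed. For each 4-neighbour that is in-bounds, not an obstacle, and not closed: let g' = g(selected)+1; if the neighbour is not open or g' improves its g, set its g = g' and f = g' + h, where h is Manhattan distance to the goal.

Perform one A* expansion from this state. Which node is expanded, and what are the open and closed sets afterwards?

expanded=(3,4); open=[(2,4) g=3 f=5, (3,3) g=3 f=7, (4,4) g=3 f=7, (4,5) g=2 f=7, (4,6) g=1 f=7]; closed=[(2,6), (3,4), (3,5), (3,6)]

step 1: expand (3,4) (f=5, h=3) → closed; open now [(2,4) g=3 f=5, (3,3) g=3 f=7, (4,4) g=3 f=7, (4,5) g=2 f=7, (4,6) g=1 f=7]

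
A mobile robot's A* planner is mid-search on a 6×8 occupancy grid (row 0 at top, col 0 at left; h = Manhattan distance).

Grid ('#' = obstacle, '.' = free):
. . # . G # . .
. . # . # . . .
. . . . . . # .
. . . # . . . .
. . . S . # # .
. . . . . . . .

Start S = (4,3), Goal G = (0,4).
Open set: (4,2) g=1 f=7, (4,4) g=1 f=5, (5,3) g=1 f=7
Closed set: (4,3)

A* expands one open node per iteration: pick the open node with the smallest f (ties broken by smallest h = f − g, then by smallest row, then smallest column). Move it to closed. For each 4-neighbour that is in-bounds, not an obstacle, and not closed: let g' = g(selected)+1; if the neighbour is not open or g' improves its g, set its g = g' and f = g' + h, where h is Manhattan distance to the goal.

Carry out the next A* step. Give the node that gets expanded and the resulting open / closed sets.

step 1: expand (4,4) (f=5, h=4) → closed; open now [(3,4) g=2 f=5, (4,2) g=1 f=7, (5,3) g=1 f=7, (5,4) g=2 f=7]

expanded=(4,4); open=[(3,4) g=2 f=5, (4,2) g=1 f=7, (5,3) g=1 f=7, (5,4) g=2 f=7]; closed=[(4,3), (4,4)]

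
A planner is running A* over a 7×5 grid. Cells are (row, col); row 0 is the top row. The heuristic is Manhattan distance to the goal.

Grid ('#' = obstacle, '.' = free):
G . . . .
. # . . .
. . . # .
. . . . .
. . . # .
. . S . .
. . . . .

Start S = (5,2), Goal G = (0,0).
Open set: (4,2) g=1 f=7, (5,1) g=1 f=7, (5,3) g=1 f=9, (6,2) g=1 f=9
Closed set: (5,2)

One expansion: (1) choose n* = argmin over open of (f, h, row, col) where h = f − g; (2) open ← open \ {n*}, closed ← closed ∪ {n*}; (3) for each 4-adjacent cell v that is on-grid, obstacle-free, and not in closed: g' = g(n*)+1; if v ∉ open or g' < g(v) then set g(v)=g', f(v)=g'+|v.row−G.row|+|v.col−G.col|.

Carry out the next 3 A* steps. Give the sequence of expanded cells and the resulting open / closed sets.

order=[(4,2) → (3,2) → (2,2)]; open=[(1,2) g=4 f=7, (2,1) g=4 f=7, (3,1) g=3 f=7, (3,3) g=3 f=9, (4,1) g=2 f=7, (5,1) g=1 f=7, (5,3) g=1 f=9, (6,2) g=1 f=9]; closed=[(2,2), (3,2), (4,2), (5,2)]

step 1: expand (4,2) (f=7, h=6) → closed; open now [(3,2) g=2 f=7, (4,1) g=2 f=7, (5,1) g=1 f=7, (5,3) g=1 f=9, (6,2) g=1 f=9]
step 2: expand (3,2) (f=7, h=5) → closed; open now [(2,2) g=3 f=7, (3,1) g=3 f=7, (3,3) g=3 f=9, (4,1) g=2 f=7, (5,1) g=1 f=7, (5,3) g=1 f=9, (6,2) g=1 f=9]
step 3: expand (2,2) (f=7, h=4) → closed; open now [(1,2) g=4 f=7, (2,1) g=4 f=7, (3,1) g=3 f=7, (3,3) g=3 f=9, (4,1) g=2 f=7, (5,1) g=1 f=7, (5,3) g=1 f=9, (6,2) g=1 f=9]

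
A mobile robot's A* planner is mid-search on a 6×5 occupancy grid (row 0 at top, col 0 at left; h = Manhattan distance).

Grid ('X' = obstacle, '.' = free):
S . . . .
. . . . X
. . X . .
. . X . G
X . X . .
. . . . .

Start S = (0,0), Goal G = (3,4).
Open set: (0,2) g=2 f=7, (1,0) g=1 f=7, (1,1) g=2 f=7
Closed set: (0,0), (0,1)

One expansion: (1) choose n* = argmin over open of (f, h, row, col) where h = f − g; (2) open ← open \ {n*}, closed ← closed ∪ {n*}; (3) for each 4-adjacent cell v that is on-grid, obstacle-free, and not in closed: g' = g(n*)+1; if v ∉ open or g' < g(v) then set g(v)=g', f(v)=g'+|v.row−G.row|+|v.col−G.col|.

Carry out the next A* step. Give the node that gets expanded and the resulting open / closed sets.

step 1: expand (0,2) (f=7, h=5) → closed; open now [(0,3) g=3 f=7, (1,0) g=1 f=7, (1,1) g=2 f=7, (1,2) g=3 f=7]

expanded=(0,2); open=[(0,3) g=3 f=7, (1,0) g=1 f=7, (1,1) g=2 f=7, (1,2) g=3 f=7]; closed=[(0,0), (0,1), (0,2)]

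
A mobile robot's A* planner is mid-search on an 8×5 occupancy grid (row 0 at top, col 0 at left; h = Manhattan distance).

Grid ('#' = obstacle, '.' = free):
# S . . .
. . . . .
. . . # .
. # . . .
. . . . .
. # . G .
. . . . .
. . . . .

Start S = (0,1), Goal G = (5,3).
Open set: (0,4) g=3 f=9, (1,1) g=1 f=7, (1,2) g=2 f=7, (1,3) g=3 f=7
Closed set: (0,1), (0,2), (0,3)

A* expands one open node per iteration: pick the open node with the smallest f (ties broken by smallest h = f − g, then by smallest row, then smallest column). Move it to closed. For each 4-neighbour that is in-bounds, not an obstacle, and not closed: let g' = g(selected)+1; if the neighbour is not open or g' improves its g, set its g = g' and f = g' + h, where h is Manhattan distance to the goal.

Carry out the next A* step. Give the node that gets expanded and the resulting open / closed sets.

step 1: expand (1,3) (f=7, h=4) → closed; open now [(0,4) g=3 f=9, (1,1) g=1 f=7, (1,2) g=2 f=7, (1,4) g=4 f=9]

expanded=(1,3); open=[(0,4) g=3 f=9, (1,1) g=1 f=7, (1,2) g=2 f=7, (1,4) g=4 f=9]; closed=[(0,1), (0,2), (0,3), (1,3)]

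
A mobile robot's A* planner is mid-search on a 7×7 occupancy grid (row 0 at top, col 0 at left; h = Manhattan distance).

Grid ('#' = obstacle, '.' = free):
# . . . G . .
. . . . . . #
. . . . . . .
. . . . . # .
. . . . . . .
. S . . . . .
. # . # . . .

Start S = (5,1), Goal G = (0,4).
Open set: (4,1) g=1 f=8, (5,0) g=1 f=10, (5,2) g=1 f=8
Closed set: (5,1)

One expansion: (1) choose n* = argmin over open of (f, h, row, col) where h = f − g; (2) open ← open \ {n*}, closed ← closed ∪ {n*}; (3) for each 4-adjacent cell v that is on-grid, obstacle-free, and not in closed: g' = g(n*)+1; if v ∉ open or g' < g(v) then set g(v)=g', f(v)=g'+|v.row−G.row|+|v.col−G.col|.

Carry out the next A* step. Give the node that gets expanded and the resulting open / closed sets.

step 1: expand (4,1) (f=8, h=7) → closed; open now [(3,1) g=2 f=8, (4,0) g=2 f=10, (4,2) g=2 f=8, (5,0) g=1 f=10, (5,2) g=1 f=8]

expanded=(4,1); open=[(3,1) g=2 f=8, (4,0) g=2 f=10, (4,2) g=2 f=8, (5,0) g=1 f=10, (5,2) g=1 f=8]; closed=[(4,1), (5,1)]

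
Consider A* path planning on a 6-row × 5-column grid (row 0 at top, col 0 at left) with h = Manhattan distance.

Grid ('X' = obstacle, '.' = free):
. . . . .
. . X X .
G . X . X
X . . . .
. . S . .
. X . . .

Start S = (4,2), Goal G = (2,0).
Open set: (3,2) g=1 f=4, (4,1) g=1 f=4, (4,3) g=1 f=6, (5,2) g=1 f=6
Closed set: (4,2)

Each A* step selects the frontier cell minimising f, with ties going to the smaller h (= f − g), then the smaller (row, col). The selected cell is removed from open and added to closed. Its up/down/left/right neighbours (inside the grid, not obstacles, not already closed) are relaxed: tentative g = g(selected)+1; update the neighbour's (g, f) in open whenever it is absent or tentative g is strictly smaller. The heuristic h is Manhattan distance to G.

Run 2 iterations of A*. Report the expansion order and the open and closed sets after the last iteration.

step 1: expand (3,2) (f=4, h=3) → closed; open now [(3,1) g=2 f=4, (3,3) g=2 f=6, (4,1) g=1 f=4, (4,3) g=1 f=6, (5,2) g=1 f=6]
step 2: expand (3,1) (f=4, h=2) → closed; open now [(2,1) g=3 f=4, (3,3) g=2 f=6, (4,1) g=1 f=4, (4,3) g=1 f=6, (5,2) g=1 f=6]

order=[(3,2) → (3,1)]; open=[(2,1) g=3 f=4, (3,3) g=2 f=6, (4,1) g=1 f=4, (4,3) g=1 f=6, (5,2) g=1 f=6]; closed=[(3,1), (3,2), (4,2)]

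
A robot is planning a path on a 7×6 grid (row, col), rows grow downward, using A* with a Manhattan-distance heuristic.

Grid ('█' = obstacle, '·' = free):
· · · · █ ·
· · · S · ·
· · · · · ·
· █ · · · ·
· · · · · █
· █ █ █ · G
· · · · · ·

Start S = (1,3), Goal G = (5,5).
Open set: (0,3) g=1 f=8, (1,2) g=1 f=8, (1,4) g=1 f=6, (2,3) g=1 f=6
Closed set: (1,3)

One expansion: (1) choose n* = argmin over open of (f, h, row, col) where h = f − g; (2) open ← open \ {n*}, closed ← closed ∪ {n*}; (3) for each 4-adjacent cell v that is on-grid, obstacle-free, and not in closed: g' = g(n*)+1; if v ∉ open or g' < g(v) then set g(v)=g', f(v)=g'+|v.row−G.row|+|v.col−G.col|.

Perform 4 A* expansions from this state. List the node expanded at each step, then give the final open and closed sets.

order=[(1,4) → (1,5) → (2,5) → (3,5)]; open=[(0,3) g=1 f=8, (0,5) g=3 f=8, (1,2) g=1 f=8, (2,3) g=1 f=6, (2,4) g=2 f=6, (3,4) g=5 f=8]; closed=[(1,3), (1,4), (1,5), (2,5), (3,5)]

step 1: expand (1,4) (f=6, h=5) → closed; open now [(0,3) g=1 f=8, (1,2) g=1 f=8, (1,5) g=2 f=6, (2,3) g=1 f=6, (2,4) g=2 f=6]
step 2: expand (1,5) (f=6, h=4) → closed; open now [(0,3) g=1 f=8, (0,5) g=3 f=8, (1,2) g=1 f=8, (2,3) g=1 f=6, (2,4) g=2 f=6, (2,5) g=3 f=6]
step 3: expand (2,5) (f=6, h=3) → closed; open now [(0,3) g=1 f=8, (0,5) g=3 f=8, (1,2) g=1 f=8, (2,3) g=1 f=6, (2,4) g=2 f=6, (3,5) g=4 f=6]
step 4: expand (3,5) (f=6, h=2) → closed; open now [(0,3) g=1 f=8, (0,5) g=3 f=8, (1,2) g=1 f=8, (2,3) g=1 f=6, (2,4) g=2 f=6, (3,4) g=5 f=8]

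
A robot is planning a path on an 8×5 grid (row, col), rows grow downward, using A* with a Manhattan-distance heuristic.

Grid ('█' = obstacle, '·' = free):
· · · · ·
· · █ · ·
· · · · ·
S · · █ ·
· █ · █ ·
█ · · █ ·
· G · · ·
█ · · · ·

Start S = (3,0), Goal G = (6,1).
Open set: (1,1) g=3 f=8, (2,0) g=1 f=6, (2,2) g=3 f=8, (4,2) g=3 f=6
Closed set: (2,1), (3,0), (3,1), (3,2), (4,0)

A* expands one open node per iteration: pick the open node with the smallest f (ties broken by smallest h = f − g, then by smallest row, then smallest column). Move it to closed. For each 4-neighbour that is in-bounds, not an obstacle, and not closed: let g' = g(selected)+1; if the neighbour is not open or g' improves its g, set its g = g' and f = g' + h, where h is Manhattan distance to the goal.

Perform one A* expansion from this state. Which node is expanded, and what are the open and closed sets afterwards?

step 1: expand (4,2) (f=6, h=3) → closed; open now [(1,1) g=3 f=8, (2,0) g=1 f=6, (2,2) g=3 f=8, (5,2) g=4 f=6]

expanded=(4,2); open=[(1,1) g=3 f=8, (2,0) g=1 f=6, (2,2) g=3 f=8, (5,2) g=4 f=6]; closed=[(2,1), (3,0), (3,1), (3,2), (4,0), (4,2)]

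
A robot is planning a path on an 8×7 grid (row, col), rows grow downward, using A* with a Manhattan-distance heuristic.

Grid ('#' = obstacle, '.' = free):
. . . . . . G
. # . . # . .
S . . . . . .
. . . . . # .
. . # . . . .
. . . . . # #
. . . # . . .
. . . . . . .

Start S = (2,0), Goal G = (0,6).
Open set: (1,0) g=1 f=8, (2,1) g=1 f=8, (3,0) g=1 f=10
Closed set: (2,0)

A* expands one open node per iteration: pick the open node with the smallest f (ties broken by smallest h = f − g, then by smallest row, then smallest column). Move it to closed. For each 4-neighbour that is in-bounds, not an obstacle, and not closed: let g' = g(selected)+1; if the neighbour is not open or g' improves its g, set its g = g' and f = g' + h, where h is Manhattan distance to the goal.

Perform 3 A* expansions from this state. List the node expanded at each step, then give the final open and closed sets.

order=[(1,0) → (0,0) → (0,1)]; open=[(0,2) g=4 f=8, (2,1) g=1 f=8, (3,0) g=1 f=10]; closed=[(0,0), (0,1), (1,0), (2,0)]

step 1: expand (1,0) (f=8, h=7) → closed; open now [(0,0) g=2 f=8, (2,1) g=1 f=8, (3,0) g=1 f=10]
step 2: expand (0,0) (f=8, h=6) → closed; open now [(0,1) g=3 f=8, (2,1) g=1 f=8, (3,0) g=1 f=10]
step 3: expand (0,1) (f=8, h=5) → closed; open now [(0,2) g=4 f=8, (2,1) g=1 f=8, (3,0) g=1 f=10]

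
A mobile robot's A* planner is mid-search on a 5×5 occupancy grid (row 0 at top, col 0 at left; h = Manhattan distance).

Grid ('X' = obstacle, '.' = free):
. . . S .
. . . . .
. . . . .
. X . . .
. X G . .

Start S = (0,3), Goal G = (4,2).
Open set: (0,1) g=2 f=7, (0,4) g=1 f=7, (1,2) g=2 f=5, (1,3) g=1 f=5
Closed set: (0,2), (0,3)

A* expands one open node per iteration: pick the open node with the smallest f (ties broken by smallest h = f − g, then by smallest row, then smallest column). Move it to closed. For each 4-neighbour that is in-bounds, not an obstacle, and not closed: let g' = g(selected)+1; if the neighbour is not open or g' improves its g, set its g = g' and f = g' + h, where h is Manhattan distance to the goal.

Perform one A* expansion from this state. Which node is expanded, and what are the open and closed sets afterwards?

expanded=(1,2); open=[(0,1) g=2 f=7, (0,4) g=1 f=7, (1,1) g=3 f=7, (1,3) g=1 f=5, (2,2) g=3 f=5]; closed=[(0,2), (0,3), (1,2)]

step 1: expand (1,2) (f=5, h=3) → closed; open now [(0,1) g=2 f=7, (0,4) g=1 f=7, (1,1) g=3 f=7, (1,3) g=1 f=5, (2,2) g=3 f=5]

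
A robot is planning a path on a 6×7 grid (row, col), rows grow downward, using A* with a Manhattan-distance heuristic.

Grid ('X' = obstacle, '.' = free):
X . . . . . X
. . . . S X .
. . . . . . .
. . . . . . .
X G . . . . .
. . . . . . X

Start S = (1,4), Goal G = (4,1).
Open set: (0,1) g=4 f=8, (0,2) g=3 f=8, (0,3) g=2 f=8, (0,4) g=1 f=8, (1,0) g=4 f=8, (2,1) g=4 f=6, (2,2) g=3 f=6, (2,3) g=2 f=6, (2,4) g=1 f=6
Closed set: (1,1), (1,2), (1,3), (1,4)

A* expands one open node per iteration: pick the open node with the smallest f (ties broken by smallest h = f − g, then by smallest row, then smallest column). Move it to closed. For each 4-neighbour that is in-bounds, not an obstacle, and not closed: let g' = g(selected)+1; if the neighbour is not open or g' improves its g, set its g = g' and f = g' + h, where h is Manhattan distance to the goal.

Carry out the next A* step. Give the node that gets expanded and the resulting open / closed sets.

step 1: expand (2,1) (f=6, h=2) → closed; open now [(0,1) g=4 f=8, (0,2) g=3 f=8, (0,3) g=2 f=8, (0,4) g=1 f=8, (1,0) g=4 f=8, (2,0) g=5 f=8, (2,2) g=3 f=6, (2,3) g=2 f=6, (2,4) g=1 f=6, (3,1) g=5 f=6]

expanded=(2,1); open=[(0,1) g=4 f=8, (0,2) g=3 f=8, (0,3) g=2 f=8, (0,4) g=1 f=8, (1,0) g=4 f=8, (2,0) g=5 f=8, (2,2) g=3 f=6, (2,3) g=2 f=6, (2,4) g=1 f=6, (3,1) g=5 f=6]; closed=[(1,1), (1,2), (1,3), (1,4), (2,1)]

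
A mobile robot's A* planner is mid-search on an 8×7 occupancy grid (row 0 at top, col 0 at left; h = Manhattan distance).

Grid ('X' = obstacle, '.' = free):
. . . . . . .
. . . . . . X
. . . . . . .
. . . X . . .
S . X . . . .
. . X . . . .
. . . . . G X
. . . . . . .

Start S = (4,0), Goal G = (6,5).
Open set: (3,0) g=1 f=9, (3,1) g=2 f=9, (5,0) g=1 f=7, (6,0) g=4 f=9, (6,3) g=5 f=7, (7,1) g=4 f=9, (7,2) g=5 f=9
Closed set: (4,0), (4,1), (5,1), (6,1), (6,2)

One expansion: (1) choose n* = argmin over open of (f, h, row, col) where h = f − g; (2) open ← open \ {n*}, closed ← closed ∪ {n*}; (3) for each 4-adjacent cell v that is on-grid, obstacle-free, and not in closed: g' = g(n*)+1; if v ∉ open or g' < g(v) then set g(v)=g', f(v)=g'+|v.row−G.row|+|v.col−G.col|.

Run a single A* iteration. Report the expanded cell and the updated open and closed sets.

step 1: expand (6,3) (f=7, h=2) → closed; open now [(3,0) g=1 f=9, (3,1) g=2 f=9, (5,0) g=1 f=7, (5,3) g=6 f=9, (6,0) g=4 f=9, (6,4) g=6 f=7, (7,1) g=4 f=9, (7,2) g=5 f=9, (7,3) g=6 f=9]

expanded=(6,3); open=[(3,0) g=1 f=9, (3,1) g=2 f=9, (5,0) g=1 f=7, (5,3) g=6 f=9, (6,0) g=4 f=9, (6,4) g=6 f=7, (7,1) g=4 f=9, (7,2) g=5 f=9, (7,3) g=6 f=9]; closed=[(4,0), (4,1), (5,1), (6,1), (6,2), (6,3)]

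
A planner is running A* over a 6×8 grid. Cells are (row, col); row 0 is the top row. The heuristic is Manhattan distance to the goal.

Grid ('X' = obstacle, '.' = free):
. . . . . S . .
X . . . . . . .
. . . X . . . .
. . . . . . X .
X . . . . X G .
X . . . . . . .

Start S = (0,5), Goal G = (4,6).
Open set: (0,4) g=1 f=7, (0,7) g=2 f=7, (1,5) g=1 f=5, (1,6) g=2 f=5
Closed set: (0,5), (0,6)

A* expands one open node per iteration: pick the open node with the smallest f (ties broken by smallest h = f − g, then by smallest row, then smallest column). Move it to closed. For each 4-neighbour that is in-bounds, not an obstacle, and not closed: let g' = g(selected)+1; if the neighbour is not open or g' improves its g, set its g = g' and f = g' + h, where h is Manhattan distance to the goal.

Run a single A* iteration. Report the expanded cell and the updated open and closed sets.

expanded=(1,6); open=[(0,4) g=1 f=7, (0,7) g=2 f=7, (1,5) g=1 f=5, (1,7) g=3 f=7, (2,6) g=3 f=5]; closed=[(0,5), (0,6), (1,6)]

step 1: expand (1,6) (f=5, h=3) → closed; open now [(0,4) g=1 f=7, (0,7) g=2 f=7, (1,5) g=1 f=5, (1,7) g=3 f=7, (2,6) g=3 f=5]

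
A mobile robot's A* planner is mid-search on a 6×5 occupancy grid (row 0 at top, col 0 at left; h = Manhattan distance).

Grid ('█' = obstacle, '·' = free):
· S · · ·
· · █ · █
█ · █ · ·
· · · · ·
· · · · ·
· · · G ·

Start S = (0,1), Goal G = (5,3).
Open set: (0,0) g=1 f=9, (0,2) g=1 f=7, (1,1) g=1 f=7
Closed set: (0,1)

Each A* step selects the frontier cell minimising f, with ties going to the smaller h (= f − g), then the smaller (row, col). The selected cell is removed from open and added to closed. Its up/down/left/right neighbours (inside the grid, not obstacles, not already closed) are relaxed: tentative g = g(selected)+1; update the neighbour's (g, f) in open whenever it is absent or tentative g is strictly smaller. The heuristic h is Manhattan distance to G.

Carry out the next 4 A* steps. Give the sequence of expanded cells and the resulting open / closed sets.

step 1: expand (0,2) (f=7, h=6) → closed; open now [(0,0) g=1 f=9, (0,3) g=2 f=7, (1,1) g=1 f=7]
step 2: expand (0,3) (f=7, h=5) → closed; open now [(0,0) g=1 f=9, (0,4) g=3 f=9, (1,1) g=1 f=7, (1,3) g=3 f=7]
step 3: expand (1,3) (f=7, h=4) → closed; open now [(0,0) g=1 f=9, (0,4) g=3 f=9, (1,1) g=1 f=7, (2,3) g=4 f=7]
step 4: expand (2,3) (f=7, h=3) → closed; open now [(0,0) g=1 f=9, (0,4) g=3 f=9, (1,1) g=1 f=7, (2,4) g=5 f=9, (3,3) g=5 f=7]

order=[(0,2) → (0,3) → (1,3) → (2,3)]; open=[(0,0) g=1 f=9, (0,4) g=3 f=9, (1,1) g=1 f=7, (2,4) g=5 f=9, (3,3) g=5 f=7]; closed=[(0,1), (0,2), (0,3), (1,3), (2,3)]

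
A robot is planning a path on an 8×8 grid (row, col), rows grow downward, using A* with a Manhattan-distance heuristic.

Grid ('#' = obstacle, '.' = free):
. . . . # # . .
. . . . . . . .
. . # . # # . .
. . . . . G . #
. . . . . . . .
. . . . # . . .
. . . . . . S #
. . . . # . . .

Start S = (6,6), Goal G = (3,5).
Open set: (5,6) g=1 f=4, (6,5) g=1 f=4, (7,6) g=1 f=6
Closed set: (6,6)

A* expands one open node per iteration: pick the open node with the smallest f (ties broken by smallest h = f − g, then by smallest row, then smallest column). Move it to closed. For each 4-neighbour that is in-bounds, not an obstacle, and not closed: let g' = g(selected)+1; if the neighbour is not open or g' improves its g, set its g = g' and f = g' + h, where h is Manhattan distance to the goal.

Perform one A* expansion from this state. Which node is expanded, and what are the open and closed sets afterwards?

step 1: expand (5,6) (f=4, h=3) → closed; open now [(4,6) g=2 f=4, (5,5) g=2 f=4, (5,7) g=2 f=6, (6,5) g=1 f=4, (7,6) g=1 f=6]

expanded=(5,6); open=[(4,6) g=2 f=4, (5,5) g=2 f=4, (5,7) g=2 f=6, (6,5) g=1 f=4, (7,6) g=1 f=6]; closed=[(5,6), (6,6)]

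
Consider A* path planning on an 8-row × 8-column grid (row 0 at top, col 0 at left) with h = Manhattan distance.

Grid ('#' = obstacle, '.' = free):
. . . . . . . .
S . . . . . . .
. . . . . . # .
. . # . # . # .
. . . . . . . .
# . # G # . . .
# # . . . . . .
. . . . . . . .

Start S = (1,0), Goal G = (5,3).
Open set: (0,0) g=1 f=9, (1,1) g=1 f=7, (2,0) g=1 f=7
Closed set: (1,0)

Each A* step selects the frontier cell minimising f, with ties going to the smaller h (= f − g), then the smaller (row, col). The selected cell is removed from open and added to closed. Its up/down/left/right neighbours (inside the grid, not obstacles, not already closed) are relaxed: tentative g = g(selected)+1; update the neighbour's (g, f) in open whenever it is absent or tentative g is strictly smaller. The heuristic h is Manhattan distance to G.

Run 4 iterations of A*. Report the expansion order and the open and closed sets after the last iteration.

step 1: expand (1,1) (f=7, h=6) → closed; open now [(0,0) g=1 f=9, (0,1) g=2 f=9, (1,2) g=2 f=7, (2,0) g=1 f=7, (2,1) g=2 f=7]
step 2: expand (1,2) (f=7, h=5) → closed; open now [(0,0) g=1 f=9, (0,1) g=2 f=9, (0,2) g=3 f=9, (1,3) g=3 f=7, (2,0) g=1 f=7, (2,1) g=2 f=7, (2,2) g=3 f=7]
step 3: expand (1,3) (f=7, h=4) → closed; open now [(0,0) g=1 f=9, (0,1) g=2 f=9, (0,2) g=3 f=9, (0,3) g=4 f=9, (1,4) g=4 f=9, (2,0) g=1 f=7, (2,1) g=2 f=7, (2,2) g=3 f=7, (2,3) g=4 f=7]
step 4: expand (2,3) (f=7, h=3) → closed; open now [(0,0) g=1 f=9, (0,1) g=2 f=9, (0,2) g=3 f=9, (0,3) g=4 f=9, (1,4) g=4 f=9, (2,0) g=1 f=7, (2,1) g=2 f=7, (2,2) g=3 f=7, (2,4) g=5 f=9, (3,3) g=5 f=7]

order=[(1,1) → (1,2) → (1,3) → (2,3)]; open=[(0,0) g=1 f=9, (0,1) g=2 f=9, (0,2) g=3 f=9, (0,3) g=4 f=9, (1,4) g=4 f=9, (2,0) g=1 f=7, (2,1) g=2 f=7, (2,2) g=3 f=7, (2,4) g=5 f=9, (3,3) g=5 f=7]; closed=[(1,0), (1,1), (1,2), (1,3), (2,3)]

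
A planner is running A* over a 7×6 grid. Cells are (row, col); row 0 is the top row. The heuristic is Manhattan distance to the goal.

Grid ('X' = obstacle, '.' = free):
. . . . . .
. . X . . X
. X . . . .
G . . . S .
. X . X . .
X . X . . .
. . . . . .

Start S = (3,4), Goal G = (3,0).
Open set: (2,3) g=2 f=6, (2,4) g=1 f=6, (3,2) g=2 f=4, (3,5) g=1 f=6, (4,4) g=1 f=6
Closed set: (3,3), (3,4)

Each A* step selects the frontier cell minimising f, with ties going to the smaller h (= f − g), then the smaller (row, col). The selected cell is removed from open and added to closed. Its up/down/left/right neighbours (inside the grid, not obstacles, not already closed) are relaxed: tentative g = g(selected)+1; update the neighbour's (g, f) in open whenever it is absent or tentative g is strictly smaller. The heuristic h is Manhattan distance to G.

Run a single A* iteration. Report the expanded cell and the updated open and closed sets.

expanded=(3,2); open=[(2,2) g=3 f=6, (2,3) g=2 f=6, (2,4) g=1 f=6, (3,1) g=3 f=4, (3,5) g=1 f=6, (4,2) g=3 f=6, (4,4) g=1 f=6]; closed=[(3,2), (3,3), (3,4)]

step 1: expand (3,2) (f=4, h=2) → closed; open now [(2,2) g=3 f=6, (2,3) g=2 f=6, (2,4) g=1 f=6, (3,1) g=3 f=4, (3,5) g=1 f=6, (4,2) g=3 f=6, (4,4) g=1 f=6]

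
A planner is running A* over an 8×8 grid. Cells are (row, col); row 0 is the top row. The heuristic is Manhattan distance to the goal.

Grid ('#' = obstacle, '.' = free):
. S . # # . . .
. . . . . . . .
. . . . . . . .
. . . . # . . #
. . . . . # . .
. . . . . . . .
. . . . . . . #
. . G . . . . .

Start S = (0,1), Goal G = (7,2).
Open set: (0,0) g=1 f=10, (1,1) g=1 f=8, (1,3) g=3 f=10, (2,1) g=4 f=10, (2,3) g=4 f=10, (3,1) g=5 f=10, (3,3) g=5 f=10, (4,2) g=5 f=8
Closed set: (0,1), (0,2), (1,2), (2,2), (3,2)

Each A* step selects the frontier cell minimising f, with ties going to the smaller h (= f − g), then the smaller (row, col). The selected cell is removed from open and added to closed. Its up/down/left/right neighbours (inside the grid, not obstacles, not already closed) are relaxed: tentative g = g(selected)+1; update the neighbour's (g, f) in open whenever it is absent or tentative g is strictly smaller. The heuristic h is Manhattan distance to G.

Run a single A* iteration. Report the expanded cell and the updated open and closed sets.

step 1: expand (4,2) (f=8, h=3) → closed; open now [(0,0) g=1 f=10, (1,1) g=1 f=8, (1,3) g=3 f=10, (2,1) g=4 f=10, (2,3) g=4 f=10, (3,1) g=5 f=10, (3,3) g=5 f=10, (4,1) g=6 f=10, (4,3) g=6 f=10, (5,2) g=6 f=8]

expanded=(4,2); open=[(0,0) g=1 f=10, (1,1) g=1 f=8, (1,3) g=3 f=10, (2,1) g=4 f=10, (2,3) g=4 f=10, (3,1) g=5 f=10, (3,3) g=5 f=10, (4,1) g=6 f=10, (4,3) g=6 f=10, (5,2) g=6 f=8]; closed=[(0,1), (0,2), (1,2), (2,2), (3,2), (4,2)]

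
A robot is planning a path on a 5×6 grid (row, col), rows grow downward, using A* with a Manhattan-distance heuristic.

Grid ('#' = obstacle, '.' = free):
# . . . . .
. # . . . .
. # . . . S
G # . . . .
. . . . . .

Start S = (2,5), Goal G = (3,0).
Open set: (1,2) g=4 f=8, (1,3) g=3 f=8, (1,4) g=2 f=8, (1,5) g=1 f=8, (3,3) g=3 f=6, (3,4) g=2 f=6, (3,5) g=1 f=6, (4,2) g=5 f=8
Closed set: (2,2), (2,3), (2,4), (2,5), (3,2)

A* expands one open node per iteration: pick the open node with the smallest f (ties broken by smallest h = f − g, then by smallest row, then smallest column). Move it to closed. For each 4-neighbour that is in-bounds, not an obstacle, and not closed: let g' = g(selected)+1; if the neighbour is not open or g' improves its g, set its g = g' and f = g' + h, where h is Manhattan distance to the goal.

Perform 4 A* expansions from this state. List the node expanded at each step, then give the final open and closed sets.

order=[(3,3) → (3,4) → (3,5) → (4,2)]; open=[(1,2) g=4 f=8, (1,3) g=3 f=8, (1,4) g=2 f=8, (1,5) g=1 f=8, (4,1) g=6 f=8, (4,3) g=4 f=8, (4,4) g=3 f=8, (4,5) g=2 f=8]; closed=[(2,2), (2,3), (2,4), (2,5), (3,2), (3,3), (3,4), (3,5), (4,2)]

step 1: expand (3,3) (f=6, h=3) → closed; open now [(1,2) g=4 f=8, (1,3) g=3 f=8, (1,4) g=2 f=8, (1,5) g=1 f=8, (3,4) g=2 f=6, (3,5) g=1 f=6, (4,2) g=5 f=8, (4,3) g=4 f=8]
step 2: expand (3,4) (f=6, h=4) → closed; open now [(1,2) g=4 f=8, (1,3) g=3 f=8, (1,4) g=2 f=8, (1,5) g=1 f=8, (3,5) g=1 f=6, (4,2) g=5 f=8, (4,3) g=4 f=8, (4,4) g=3 f=8]
step 3: expand (3,5) (f=6, h=5) → closed; open now [(1,2) g=4 f=8, (1,3) g=3 f=8, (1,4) g=2 f=8, (1,5) g=1 f=8, (4,2) g=5 f=8, (4,3) g=4 f=8, (4,4) g=3 f=8, (4,5) g=2 f=8]
step 4: expand (4,2) (f=8, h=3) → closed; open now [(1,2) g=4 f=8, (1,3) g=3 f=8, (1,4) g=2 f=8, (1,5) g=1 f=8, (4,1) g=6 f=8, (4,3) g=4 f=8, (4,4) g=3 f=8, (4,5) g=2 f=8]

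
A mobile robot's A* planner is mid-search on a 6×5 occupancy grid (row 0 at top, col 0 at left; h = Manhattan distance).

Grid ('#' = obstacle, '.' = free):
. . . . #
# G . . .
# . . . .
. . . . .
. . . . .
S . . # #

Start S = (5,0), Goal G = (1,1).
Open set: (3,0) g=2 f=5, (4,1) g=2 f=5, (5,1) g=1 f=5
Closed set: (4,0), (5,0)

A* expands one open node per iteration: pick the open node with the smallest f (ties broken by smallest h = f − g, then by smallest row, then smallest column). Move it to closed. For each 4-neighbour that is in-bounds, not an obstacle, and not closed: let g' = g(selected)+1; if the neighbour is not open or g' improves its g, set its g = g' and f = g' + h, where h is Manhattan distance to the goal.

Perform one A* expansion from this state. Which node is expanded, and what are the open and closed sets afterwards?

expanded=(3,0); open=[(3,1) g=3 f=5, (4,1) g=2 f=5, (5,1) g=1 f=5]; closed=[(3,0), (4,0), (5,0)]

step 1: expand (3,0) (f=5, h=3) → closed; open now [(3,1) g=3 f=5, (4,1) g=2 f=5, (5,1) g=1 f=5]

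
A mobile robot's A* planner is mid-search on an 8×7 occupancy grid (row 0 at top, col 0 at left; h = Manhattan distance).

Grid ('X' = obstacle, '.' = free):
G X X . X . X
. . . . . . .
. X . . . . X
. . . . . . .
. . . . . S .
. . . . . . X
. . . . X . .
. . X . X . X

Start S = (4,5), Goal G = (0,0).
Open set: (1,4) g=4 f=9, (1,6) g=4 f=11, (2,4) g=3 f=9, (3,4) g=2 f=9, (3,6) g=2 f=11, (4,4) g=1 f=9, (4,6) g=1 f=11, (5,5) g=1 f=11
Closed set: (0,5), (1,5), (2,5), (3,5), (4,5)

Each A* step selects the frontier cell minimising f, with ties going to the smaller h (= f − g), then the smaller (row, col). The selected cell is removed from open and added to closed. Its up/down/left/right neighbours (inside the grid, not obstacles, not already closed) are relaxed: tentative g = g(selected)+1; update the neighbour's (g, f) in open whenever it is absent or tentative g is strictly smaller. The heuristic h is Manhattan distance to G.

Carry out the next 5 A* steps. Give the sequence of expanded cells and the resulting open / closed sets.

step 1: expand (1,4) (f=9, h=5) → closed; open now [(1,3) g=5 f=9, (1,6) g=4 f=11, (2,4) g=3 f=9, (3,4) g=2 f=9, (3,6) g=2 f=11, (4,4) g=1 f=9, (4,6) g=1 f=11, (5,5) g=1 f=11]
step 2: expand (1,3) (f=9, h=4) → closed; open now [(0,3) g=6 f=9, (1,2) g=6 f=9, (1,6) g=4 f=11, (2,3) g=6 f=11, (2,4) g=3 f=9, (3,4) g=2 f=9, (3,6) g=2 f=11, (4,4) g=1 f=9, (4,6) g=1 f=11, (5,5) g=1 f=11]
step 3: expand (0,3) (f=9, h=3) → closed; open now [(1,2) g=6 f=9, (1,6) g=4 f=11, (2,3) g=6 f=11, (2,4) g=3 f=9, (3,4) g=2 f=9, (3,6) g=2 f=11, (4,4) g=1 f=9, (4,6) g=1 f=11, (5,5) g=1 f=11]
step 4: expand (1,2) (f=9, h=3) → closed; open now [(1,1) g=7 f=9, (1,6) g=4 f=11, (2,2) g=7 f=11, (2,3) g=6 f=11, (2,4) g=3 f=9, (3,4) g=2 f=9, (3,6) g=2 f=11, (4,4) g=1 f=9, (4,6) g=1 f=11, (5,5) g=1 f=11]
step 5: expand (1,1) (f=9, h=2) → closed; open now [(1,0) g=8 f=9, (1,6) g=4 f=11, (2,2) g=7 f=11, (2,3) g=6 f=11, (2,4) g=3 f=9, (3,4) g=2 f=9, (3,6) g=2 f=11, (4,4) g=1 f=9, (4,6) g=1 f=11, (5,5) g=1 f=11]

order=[(1,4) → (1,3) → (0,3) → (1,2) → (1,1)]; open=[(1,0) g=8 f=9, (1,6) g=4 f=11, (2,2) g=7 f=11, (2,3) g=6 f=11, (2,4) g=3 f=9, (3,4) g=2 f=9, (3,6) g=2 f=11, (4,4) g=1 f=9, (4,6) g=1 f=11, (5,5) g=1 f=11]; closed=[(0,3), (0,5), (1,1), (1,2), (1,3), (1,4), (1,5), (2,5), (3,5), (4,5)]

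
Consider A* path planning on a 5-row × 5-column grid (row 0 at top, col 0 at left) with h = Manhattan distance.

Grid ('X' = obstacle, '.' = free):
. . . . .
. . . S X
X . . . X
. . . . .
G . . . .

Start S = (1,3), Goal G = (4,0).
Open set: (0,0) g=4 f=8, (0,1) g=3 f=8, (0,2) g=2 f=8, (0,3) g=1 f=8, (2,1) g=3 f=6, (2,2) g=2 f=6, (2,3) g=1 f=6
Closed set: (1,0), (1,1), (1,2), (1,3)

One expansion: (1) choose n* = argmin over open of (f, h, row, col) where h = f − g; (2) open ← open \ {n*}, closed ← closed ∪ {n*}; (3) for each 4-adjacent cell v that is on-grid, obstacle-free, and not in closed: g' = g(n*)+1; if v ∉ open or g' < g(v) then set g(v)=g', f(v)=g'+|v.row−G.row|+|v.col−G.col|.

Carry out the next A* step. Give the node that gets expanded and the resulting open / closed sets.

step 1: expand (2,1) (f=6, h=3) → closed; open now [(0,0) g=4 f=8, (0,1) g=3 f=8, (0,2) g=2 f=8, (0,3) g=1 f=8, (2,2) g=2 f=6, (2,3) g=1 f=6, (3,1) g=4 f=6]

expanded=(2,1); open=[(0,0) g=4 f=8, (0,1) g=3 f=8, (0,2) g=2 f=8, (0,3) g=1 f=8, (2,2) g=2 f=6, (2,3) g=1 f=6, (3,1) g=4 f=6]; closed=[(1,0), (1,1), (1,2), (1,3), (2,1)]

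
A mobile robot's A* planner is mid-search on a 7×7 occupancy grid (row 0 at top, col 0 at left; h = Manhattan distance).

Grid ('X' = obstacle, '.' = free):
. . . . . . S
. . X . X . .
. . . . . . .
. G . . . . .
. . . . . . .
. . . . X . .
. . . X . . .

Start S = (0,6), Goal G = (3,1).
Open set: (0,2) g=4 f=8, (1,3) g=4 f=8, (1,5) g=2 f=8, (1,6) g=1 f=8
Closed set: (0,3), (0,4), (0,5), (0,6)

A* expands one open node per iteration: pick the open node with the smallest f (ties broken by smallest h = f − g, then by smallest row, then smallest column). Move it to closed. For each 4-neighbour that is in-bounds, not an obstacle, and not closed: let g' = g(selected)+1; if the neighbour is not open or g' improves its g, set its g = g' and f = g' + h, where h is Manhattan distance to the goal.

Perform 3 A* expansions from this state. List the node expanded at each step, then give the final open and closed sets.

order=[(0,2) → (0,1) → (1,1)]; open=[(0,0) g=6 f=10, (1,0) g=7 f=10, (1,3) g=4 f=8, (1,5) g=2 f=8, (1,6) g=1 f=8, (2,1) g=7 f=8]; closed=[(0,1), (0,2), (0,3), (0,4), (0,5), (0,6), (1,1)]

step 1: expand (0,2) (f=8, h=4) → closed; open now [(0,1) g=5 f=8, (1,3) g=4 f=8, (1,5) g=2 f=8, (1,6) g=1 f=8]
step 2: expand (0,1) (f=8, h=3) → closed; open now [(0,0) g=6 f=10, (1,1) g=6 f=8, (1,3) g=4 f=8, (1,5) g=2 f=8, (1,6) g=1 f=8]
step 3: expand (1,1) (f=8, h=2) → closed; open now [(0,0) g=6 f=10, (1,0) g=7 f=10, (1,3) g=4 f=8, (1,5) g=2 f=8, (1,6) g=1 f=8, (2,1) g=7 f=8]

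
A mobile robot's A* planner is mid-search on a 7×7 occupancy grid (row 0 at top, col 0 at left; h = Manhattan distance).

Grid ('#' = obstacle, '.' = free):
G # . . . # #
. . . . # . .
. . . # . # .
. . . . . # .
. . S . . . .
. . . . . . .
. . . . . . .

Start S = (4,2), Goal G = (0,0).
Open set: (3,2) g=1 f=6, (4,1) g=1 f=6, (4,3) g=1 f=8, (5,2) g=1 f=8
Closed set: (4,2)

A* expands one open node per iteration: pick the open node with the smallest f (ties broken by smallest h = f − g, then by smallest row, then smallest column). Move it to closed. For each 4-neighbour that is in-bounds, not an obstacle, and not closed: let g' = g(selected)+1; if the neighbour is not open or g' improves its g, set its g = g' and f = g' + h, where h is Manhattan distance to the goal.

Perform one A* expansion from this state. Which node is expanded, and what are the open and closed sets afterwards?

step 1: expand (3,2) (f=6, h=5) → closed; open now [(2,2) g=2 f=6, (3,1) g=2 f=6, (3,3) g=2 f=8, (4,1) g=1 f=6, (4,3) g=1 f=8, (5,2) g=1 f=8]

expanded=(3,2); open=[(2,2) g=2 f=6, (3,1) g=2 f=6, (3,3) g=2 f=8, (4,1) g=1 f=6, (4,3) g=1 f=8, (5,2) g=1 f=8]; closed=[(3,2), (4,2)]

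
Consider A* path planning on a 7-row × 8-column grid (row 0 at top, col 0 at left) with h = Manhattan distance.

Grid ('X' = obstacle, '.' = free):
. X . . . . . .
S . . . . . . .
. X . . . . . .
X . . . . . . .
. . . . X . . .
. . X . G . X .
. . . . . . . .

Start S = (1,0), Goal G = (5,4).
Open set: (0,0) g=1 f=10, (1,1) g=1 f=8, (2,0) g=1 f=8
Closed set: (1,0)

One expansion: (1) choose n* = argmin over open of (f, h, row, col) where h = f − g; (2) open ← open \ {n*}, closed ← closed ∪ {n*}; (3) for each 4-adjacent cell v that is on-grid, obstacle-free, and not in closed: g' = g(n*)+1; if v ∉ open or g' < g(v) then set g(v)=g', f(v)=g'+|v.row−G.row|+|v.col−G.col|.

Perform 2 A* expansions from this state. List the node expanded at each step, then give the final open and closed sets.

step 1: expand (1,1) (f=8, h=7) → closed; open now [(0,0) g=1 f=10, (1,2) g=2 f=8, (2,0) g=1 f=8]
step 2: expand (1,2) (f=8, h=6) → closed; open now [(0,0) g=1 f=10, (0,2) g=3 f=10, (1,3) g=3 f=8, (2,0) g=1 f=8, (2,2) g=3 f=8]

order=[(1,1) → (1,2)]; open=[(0,0) g=1 f=10, (0,2) g=3 f=10, (1,3) g=3 f=8, (2,0) g=1 f=8, (2,2) g=3 f=8]; closed=[(1,0), (1,1), (1,2)]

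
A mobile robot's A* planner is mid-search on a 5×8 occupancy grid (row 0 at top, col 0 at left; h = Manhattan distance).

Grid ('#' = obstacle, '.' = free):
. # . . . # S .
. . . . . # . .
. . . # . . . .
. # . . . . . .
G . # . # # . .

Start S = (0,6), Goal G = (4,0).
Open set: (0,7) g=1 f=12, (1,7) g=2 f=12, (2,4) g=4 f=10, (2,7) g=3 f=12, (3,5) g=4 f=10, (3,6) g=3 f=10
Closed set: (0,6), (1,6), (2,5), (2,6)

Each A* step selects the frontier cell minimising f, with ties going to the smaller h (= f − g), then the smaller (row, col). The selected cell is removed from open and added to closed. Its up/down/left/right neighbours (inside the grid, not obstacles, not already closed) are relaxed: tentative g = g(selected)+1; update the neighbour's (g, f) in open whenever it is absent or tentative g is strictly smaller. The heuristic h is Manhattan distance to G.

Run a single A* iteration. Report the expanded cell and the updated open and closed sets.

step 1: expand (2,4) (f=10, h=6) → closed; open now [(0,7) g=1 f=12, (1,4) g=5 f=12, (1,7) g=2 f=12, (2,7) g=3 f=12, (3,4) g=5 f=10, (3,5) g=4 f=10, (3,6) g=3 f=10]

expanded=(2,4); open=[(0,7) g=1 f=12, (1,4) g=5 f=12, (1,7) g=2 f=12, (2,7) g=3 f=12, (3,4) g=5 f=10, (3,5) g=4 f=10, (3,6) g=3 f=10]; closed=[(0,6), (1,6), (2,4), (2,5), (2,6)]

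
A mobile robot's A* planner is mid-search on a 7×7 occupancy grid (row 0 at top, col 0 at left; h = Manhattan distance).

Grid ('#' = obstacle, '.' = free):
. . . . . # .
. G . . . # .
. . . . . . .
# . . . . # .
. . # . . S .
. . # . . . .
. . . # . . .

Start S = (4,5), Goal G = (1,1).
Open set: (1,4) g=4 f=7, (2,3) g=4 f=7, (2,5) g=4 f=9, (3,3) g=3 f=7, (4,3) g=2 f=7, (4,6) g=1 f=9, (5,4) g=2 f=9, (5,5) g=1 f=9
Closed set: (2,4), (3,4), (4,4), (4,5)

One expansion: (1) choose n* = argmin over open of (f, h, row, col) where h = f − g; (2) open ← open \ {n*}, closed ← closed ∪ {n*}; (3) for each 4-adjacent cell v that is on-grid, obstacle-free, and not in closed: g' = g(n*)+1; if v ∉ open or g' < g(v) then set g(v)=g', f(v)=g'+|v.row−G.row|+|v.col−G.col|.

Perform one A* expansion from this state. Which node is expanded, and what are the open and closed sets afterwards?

step 1: expand (1,4) (f=7, h=3) → closed; open now [(0,4) g=5 f=9, (1,3) g=5 f=7, (2,3) g=4 f=7, (2,5) g=4 f=9, (3,3) g=3 f=7, (4,3) g=2 f=7, (4,6) g=1 f=9, (5,4) g=2 f=9, (5,5) g=1 f=9]

expanded=(1,4); open=[(0,4) g=5 f=9, (1,3) g=5 f=7, (2,3) g=4 f=7, (2,5) g=4 f=9, (3,3) g=3 f=7, (4,3) g=2 f=7, (4,6) g=1 f=9, (5,4) g=2 f=9, (5,5) g=1 f=9]; closed=[(1,4), (2,4), (3,4), (4,4), (4,5)]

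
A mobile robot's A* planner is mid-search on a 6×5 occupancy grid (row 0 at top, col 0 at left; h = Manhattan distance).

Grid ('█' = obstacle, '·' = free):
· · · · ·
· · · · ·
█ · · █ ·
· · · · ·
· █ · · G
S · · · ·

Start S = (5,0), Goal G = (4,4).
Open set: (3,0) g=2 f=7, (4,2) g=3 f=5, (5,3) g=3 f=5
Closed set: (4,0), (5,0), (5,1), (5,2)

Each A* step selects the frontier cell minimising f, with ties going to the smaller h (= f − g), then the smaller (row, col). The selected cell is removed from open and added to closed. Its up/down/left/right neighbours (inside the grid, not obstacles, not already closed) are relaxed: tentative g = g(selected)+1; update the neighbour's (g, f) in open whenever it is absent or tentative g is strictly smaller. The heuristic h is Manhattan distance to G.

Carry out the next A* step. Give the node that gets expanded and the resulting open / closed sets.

expanded=(4,2); open=[(3,0) g=2 f=7, (3,2) g=4 f=7, (4,3) g=4 f=5, (5,3) g=3 f=5]; closed=[(4,0), (4,2), (5,0), (5,1), (5,2)]

step 1: expand (4,2) (f=5, h=2) → closed; open now [(3,0) g=2 f=7, (3,2) g=4 f=7, (4,3) g=4 f=5, (5,3) g=3 f=5]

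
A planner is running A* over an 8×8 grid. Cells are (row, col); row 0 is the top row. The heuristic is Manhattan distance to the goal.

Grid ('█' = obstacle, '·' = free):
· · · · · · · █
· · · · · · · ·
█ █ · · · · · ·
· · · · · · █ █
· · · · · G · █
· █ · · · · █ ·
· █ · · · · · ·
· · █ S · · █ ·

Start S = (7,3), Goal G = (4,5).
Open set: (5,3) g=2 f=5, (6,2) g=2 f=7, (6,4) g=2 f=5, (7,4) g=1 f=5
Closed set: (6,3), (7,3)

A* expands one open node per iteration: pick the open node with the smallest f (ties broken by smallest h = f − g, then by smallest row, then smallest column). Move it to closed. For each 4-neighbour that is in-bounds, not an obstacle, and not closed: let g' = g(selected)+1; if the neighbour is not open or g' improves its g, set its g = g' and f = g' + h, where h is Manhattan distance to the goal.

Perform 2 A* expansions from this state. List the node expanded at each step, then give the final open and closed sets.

order=[(5,3) → (4,3)]; open=[(3,3) g=4 f=7, (4,2) g=4 f=7, (4,4) g=4 f=5, (5,2) g=3 f=7, (5,4) g=3 f=5, (6,2) g=2 f=7, (6,4) g=2 f=5, (7,4) g=1 f=5]; closed=[(4,3), (5,3), (6,3), (7,3)]

step 1: expand (5,3) (f=5, h=3) → closed; open now [(4,3) g=3 f=5, (5,2) g=3 f=7, (5,4) g=3 f=5, (6,2) g=2 f=7, (6,4) g=2 f=5, (7,4) g=1 f=5]
step 2: expand (4,3) (f=5, h=2) → closed; open now [(3,3) g=4 f=7, (4,2) g=4 f=7, (4,4) g=4 f=5, (5,2) g=3 f=7, (5,4) g=3 f=5, (6,2) g=2 f=7, (6,4) g=2 f=5, (7,4) g=1 f=5]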